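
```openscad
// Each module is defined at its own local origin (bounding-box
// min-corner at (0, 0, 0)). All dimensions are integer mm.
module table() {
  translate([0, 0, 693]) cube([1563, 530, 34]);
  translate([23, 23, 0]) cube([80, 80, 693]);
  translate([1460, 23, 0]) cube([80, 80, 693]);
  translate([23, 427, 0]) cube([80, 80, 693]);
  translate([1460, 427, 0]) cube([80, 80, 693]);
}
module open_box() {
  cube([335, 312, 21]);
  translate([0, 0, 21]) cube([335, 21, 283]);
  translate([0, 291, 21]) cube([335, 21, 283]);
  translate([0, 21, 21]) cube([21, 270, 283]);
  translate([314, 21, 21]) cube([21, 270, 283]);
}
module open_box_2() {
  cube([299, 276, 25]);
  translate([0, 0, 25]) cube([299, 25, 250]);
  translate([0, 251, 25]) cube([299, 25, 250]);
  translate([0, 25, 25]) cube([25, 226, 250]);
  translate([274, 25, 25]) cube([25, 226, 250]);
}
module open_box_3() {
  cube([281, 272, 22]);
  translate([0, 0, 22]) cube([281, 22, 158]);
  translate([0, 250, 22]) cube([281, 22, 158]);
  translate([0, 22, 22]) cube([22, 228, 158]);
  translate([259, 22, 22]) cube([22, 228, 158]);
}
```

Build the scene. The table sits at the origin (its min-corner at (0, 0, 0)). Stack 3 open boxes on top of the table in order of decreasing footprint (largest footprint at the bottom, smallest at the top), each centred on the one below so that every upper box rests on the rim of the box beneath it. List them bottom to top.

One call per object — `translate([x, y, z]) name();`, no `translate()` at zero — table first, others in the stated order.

table();
translate([614, 109, 727]) open_box();
translate([632, 127, 1031]) open_box_2();
translate([641, 129, 1306]) open_box_3();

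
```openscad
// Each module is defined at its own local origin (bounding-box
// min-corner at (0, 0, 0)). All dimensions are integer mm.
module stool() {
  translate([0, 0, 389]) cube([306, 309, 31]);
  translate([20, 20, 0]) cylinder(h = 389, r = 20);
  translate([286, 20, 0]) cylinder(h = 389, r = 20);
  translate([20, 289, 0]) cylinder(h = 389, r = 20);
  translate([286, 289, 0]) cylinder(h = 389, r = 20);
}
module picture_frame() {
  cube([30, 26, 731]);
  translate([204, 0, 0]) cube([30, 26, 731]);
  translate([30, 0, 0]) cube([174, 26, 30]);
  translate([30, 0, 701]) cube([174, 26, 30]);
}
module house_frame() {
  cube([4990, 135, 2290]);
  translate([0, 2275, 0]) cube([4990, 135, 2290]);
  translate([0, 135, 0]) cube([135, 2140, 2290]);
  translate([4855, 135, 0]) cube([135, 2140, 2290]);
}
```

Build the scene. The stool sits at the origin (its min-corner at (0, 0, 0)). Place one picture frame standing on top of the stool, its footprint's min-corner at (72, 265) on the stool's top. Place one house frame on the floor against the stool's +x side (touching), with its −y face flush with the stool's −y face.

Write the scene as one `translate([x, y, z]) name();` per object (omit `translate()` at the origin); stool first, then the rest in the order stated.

stool();
translate([72, 265, 420]) picture_frame();
translate([306, 0, 0]) house_frame();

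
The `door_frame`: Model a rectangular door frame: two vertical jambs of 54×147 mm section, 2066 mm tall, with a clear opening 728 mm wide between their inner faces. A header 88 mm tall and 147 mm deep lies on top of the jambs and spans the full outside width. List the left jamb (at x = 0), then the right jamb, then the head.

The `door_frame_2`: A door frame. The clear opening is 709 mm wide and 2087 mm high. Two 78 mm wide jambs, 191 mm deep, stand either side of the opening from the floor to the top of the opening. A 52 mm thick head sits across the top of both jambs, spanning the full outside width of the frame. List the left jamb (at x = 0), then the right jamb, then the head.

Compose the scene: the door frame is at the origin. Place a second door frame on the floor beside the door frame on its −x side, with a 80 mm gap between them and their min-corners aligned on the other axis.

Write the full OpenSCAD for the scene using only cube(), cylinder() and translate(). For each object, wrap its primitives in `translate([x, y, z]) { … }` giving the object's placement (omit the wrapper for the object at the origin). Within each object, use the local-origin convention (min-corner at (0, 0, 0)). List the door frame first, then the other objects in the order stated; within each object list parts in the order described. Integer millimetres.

cube([54, 147, 2066]);
translate([782, 0, 0]) cube([54, 147, 2066]);
translate([0, 0, 2066]) cube([836, 147, 88]);
translate([-945, 0, 0]) {
  cube([78, 191, 2087]);
  translate([787, 0, 0]) cube([78, 191, 2087]);
  translate([0, 0, 2087]) cube([865, 191, 52]);
}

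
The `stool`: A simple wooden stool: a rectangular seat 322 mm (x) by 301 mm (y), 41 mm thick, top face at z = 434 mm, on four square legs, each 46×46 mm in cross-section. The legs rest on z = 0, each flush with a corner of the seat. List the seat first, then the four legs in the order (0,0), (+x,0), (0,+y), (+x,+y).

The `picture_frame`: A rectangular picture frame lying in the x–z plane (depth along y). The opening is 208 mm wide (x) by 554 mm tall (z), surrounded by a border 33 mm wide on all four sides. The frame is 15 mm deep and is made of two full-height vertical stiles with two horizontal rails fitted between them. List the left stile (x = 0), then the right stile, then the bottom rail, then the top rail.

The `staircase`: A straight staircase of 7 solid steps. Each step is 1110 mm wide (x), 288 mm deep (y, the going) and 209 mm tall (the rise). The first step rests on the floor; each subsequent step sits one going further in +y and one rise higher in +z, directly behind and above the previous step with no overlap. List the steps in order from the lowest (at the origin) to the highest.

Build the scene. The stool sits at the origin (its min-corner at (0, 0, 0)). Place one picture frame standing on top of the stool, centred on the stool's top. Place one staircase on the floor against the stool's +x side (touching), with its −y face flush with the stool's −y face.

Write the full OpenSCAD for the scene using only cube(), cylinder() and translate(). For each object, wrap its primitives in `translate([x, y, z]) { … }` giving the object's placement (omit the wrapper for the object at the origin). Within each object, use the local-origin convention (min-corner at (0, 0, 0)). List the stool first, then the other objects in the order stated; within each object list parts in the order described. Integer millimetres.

translate([0, 0, 393]) cube([322, 301, 41]);
cube([46, 46, 393]);
translate([276, 0, 0]) cube([46, 46, 393]);
translate([0, 255, 0]) cube([46, 46, 393]);
translate([276, 255, 0]) cube([46, 46, 393]);
translate([24, 143, 434]) {
  cube([33, 15, 620]);
  translate([241, 0, 0]) cube([33, 15, 620]);
  translate([33, 0, 0]) cube([208, 15, 33]);
  translate([33, 0, 587]) cube([208, 15, 33]);
}
translate([322, 0, 0]) {
  cube([1110, 288, 209]);
  translate([0, 288, 209]) cube([1110, 288, 209]);
  translate([0, 576, 418]) cube([1110, 288, 209]);
  translate([0, 864, 627]) cube([1110, 288, 209]);
  translate([0, 1152, 836]) cube([1110, 288, 209]);
  translate([0, 1440, 1045]) cube([1110, 288, 209]);
  translate([0, 1728, 1254]) cube([1110, 288, 209]);
}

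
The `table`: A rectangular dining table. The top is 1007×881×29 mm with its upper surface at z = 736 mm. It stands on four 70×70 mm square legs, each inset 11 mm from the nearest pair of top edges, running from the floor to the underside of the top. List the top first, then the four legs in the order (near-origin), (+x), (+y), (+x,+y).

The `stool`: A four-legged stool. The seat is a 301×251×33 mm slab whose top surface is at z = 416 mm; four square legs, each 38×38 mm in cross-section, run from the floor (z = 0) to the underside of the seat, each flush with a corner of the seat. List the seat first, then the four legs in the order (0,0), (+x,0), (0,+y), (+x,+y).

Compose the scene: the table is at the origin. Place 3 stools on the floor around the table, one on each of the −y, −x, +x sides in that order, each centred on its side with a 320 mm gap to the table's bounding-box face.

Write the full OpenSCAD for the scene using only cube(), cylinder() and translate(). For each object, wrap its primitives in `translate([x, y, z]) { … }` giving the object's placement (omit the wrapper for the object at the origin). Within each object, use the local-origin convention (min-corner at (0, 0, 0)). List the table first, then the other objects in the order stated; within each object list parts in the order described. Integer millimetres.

translate([0, 0, 707]) cube([1007, 881, 29]);
translate([11, 11, 0]) cube([70, 70, 707]);
translate([926, 11, 0]) cube([70, 70, 707]);
translate([11, 800, 0]) cube([70, 70, 707]);
translate([926, 800, 0]) cube([70, 70, 707]);
translate([353, -571, 0]) {
  translate([0, 0, 383]) cube([301, 251, 33]);
  cube([38, 38, 383]);
  translate([263, 0, 0]) cube([38, 38, 383]);
  translate([0, 213, 0]) cube([38, 38, 383]);
  translate([263, 213, 0]) cube([38, 38, 383]);
}
translate([-621, 315, 0]) {
  translate([0, 0, 383]) cube([301, 251, 33]);
  cube([38, 38, 383]);
  translate([263, 0, 0]) cube([38, 38, 383]);
  translate([0, 213, 0]) cube([38, 38, 383]);
  translate([263, 213, 0]) cube([38, 38, 383]);
}
translate([1327, 315, 0]) {
  translate([0, 0, 383]) cube([301, 251, 33]);
  cube([38, 38, 383]);
  translate([263, 0, 0]) cube([38, 38, 383]);
  translate([0, 213, 0]) cube([38, 38, 383]);
  translate([263, 213, 0]) cube([38, 38, 383]);
}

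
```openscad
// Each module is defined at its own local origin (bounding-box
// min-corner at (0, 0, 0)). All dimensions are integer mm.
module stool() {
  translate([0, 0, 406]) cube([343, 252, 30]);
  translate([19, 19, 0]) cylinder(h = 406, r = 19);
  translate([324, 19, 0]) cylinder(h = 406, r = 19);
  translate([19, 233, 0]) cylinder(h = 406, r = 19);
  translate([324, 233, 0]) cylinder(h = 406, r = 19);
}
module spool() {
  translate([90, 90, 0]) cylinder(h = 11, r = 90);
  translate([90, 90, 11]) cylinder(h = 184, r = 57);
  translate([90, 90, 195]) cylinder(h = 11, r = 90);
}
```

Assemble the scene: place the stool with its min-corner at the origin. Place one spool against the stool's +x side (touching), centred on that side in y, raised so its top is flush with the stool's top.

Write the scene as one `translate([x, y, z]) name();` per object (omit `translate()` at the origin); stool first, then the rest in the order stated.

stool();
translate([343, 36, 230]) spool();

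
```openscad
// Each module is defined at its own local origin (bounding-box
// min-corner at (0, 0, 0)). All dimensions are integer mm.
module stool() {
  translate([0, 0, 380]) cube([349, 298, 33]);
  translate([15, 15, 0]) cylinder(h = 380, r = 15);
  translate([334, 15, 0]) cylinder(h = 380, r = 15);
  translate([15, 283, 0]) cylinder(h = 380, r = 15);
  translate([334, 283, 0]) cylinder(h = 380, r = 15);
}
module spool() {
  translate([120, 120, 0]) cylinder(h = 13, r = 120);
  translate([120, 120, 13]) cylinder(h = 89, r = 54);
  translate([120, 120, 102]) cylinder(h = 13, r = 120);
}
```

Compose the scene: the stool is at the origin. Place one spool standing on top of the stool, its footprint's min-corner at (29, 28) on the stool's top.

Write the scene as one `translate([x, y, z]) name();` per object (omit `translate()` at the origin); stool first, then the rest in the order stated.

stool();
translate([29, 28, 413]) spool();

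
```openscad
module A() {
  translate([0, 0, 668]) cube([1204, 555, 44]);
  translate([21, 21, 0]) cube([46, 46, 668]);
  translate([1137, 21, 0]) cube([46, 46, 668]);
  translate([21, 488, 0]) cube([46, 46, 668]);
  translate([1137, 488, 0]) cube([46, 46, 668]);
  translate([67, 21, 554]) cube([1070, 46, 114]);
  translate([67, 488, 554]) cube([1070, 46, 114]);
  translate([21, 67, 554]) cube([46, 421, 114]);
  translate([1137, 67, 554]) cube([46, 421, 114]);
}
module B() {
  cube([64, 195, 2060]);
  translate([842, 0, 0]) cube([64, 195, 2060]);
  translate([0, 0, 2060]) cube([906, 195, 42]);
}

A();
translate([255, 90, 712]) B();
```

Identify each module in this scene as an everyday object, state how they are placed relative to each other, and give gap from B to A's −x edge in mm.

A is a table. B is a door frame. The door frame is on top of the table. The gap from the door frame to the table's −x edge is 255 mm.

The door frame's min-x is at 255; the table's min-x is 0; gap = 255 mm.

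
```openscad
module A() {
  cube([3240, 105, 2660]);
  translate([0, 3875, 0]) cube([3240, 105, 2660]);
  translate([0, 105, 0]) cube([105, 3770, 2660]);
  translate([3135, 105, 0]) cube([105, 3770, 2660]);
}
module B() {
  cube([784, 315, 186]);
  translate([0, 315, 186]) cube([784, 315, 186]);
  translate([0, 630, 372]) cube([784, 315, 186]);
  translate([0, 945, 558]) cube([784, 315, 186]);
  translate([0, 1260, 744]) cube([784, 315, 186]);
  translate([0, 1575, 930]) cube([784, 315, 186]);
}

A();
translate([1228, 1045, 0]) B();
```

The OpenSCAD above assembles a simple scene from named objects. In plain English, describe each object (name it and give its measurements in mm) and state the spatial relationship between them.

A is the wall frame of a small rectangular building: four walls, each 2660 mm tall and 105 mm thick, enclosing a footprint 3240 mm (x) by 3980 mm (y) outside-to-outside, with no floor or roof. The front and back walls (the −y and +y sides) span the full width; the two side walls fit between them.

B is a straight staircase of 6 solid steps. Each step is 784 mm wide (x), 315 mm deep (y, the going) and 186 mm tall (the rise). The first step rests on the floor; each subsequent step sits one going further in +y and one rise higher in +z, directly behind and above the previous step with no overlap.

The staircase sits inside the house frame, centred.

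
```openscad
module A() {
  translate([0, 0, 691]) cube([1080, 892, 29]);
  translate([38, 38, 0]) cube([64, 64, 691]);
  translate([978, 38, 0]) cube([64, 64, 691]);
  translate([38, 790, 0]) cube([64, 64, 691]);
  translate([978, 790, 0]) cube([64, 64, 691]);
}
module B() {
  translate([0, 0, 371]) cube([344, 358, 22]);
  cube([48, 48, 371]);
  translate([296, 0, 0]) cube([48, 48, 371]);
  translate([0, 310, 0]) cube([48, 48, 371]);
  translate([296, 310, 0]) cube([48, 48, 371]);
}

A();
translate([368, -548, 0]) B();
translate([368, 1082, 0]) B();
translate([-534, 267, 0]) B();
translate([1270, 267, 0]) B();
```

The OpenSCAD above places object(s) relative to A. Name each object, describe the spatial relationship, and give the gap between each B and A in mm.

Each stool's nearest face is 190 mm from the table's bounding box.

A is a table. B is a stool. Four stools sit around the table at the −y, +y, −x, +x sides. The gap between each stool and the table is 190 mm.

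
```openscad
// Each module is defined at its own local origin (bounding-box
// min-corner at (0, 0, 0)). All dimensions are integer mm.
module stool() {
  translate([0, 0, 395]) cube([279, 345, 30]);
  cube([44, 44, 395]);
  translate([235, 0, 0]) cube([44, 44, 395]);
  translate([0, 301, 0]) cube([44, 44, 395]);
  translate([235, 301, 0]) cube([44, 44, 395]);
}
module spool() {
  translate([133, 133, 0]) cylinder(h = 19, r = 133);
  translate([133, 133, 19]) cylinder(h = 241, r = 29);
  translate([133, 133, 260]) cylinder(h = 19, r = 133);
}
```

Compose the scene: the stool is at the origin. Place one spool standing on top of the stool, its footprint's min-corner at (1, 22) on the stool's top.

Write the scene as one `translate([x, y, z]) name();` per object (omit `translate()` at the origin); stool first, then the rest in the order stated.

stool();
translate([1, 22, 425]) spool();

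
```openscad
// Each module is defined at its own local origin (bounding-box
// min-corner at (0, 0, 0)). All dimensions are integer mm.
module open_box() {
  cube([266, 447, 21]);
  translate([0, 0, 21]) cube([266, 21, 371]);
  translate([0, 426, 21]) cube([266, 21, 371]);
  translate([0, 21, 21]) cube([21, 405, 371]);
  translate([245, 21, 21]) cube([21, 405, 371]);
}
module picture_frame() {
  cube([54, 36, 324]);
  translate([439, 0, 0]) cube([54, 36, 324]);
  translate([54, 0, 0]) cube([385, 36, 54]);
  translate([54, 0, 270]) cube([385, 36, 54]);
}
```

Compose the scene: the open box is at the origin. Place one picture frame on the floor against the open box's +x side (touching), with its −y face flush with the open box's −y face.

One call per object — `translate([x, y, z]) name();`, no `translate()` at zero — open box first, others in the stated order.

open_box();
translate([266, 0, 0]) picture_frame();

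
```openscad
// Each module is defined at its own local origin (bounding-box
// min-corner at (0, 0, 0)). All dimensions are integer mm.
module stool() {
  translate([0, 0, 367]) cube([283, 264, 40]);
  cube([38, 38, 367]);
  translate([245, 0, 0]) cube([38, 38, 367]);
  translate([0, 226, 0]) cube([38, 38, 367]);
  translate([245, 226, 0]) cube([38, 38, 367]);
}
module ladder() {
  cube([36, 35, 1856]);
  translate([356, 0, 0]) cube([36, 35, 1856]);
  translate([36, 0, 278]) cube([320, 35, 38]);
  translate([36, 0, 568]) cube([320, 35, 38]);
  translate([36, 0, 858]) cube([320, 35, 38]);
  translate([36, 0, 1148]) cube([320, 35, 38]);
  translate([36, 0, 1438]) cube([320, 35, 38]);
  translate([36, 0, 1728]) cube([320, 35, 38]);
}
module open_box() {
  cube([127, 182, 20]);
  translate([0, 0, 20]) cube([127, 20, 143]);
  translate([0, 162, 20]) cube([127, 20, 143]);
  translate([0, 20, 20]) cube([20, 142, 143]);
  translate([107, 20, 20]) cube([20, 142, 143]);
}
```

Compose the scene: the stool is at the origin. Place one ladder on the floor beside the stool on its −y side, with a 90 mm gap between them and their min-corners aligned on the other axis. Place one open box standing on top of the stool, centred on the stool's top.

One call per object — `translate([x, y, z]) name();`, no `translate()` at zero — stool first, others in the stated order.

stool();
translate([0, -125, 0]) ladder();
translate([78, 41, 407]) open_box();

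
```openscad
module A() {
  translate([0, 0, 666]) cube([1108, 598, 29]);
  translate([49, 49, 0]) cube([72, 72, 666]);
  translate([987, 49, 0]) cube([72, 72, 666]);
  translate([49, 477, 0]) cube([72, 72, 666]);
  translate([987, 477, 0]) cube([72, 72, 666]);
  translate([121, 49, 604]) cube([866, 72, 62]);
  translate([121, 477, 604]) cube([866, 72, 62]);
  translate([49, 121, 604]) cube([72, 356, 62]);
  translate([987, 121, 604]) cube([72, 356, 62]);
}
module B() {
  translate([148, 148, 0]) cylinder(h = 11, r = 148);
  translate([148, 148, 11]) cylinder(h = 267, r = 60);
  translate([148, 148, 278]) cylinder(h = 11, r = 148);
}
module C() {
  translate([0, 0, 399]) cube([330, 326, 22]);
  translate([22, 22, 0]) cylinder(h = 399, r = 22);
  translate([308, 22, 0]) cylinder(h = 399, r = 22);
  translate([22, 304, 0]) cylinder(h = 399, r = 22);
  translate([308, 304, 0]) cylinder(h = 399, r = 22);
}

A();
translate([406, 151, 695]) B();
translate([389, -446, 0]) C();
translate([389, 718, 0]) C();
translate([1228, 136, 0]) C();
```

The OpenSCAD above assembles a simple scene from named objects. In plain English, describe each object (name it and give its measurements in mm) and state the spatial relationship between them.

A is a table: top 1108 mm (x) × 598 mm (y), 29 mm thick, upper face at z = 695 mm, on four 72×72 mm square legs, each inset 49 mm from the nearest pair of top edges, running from z = 0 to the bottom of the top. Four apron rails, 72 mm thick and 62 mm tall, run between adjacent legs with their top edges flush with the underside of the top and their outer faces flush with the legs' outer faces.

B is a spool: two coaxial disc flanges of radius 148 mm and thickness 11 mm, joined by a core cylinder of radius 60 mm and height 267 mm. The lower flange rests on z = 0 and the three cylinders share a vertical axis.

C is a four-legged stool. The seat is 330×326 mm, 22 mm thick, top at z = 421 mm. It stands on four round legs, each 44 mm in diameter, from z = 0 to the seat underside, each leg's axis is inset half a diameter from the nearest pair of seat edges (so the leg's bounding box is flush with the corner).

The spool is on top of the table, centred. Three stools sit around the table at the −y, +y, +x sides.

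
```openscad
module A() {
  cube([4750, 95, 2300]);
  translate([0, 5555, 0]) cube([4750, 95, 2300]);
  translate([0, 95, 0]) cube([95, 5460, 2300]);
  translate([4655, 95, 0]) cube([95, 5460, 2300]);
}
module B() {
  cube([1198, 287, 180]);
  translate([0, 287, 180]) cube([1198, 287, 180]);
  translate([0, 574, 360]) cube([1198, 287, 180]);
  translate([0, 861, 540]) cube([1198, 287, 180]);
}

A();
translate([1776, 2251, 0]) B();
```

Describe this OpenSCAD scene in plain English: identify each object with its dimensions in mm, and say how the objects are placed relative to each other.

A is the wall frame of a small rectangular building: four walls, each 2300 mm tall and 95 mm thick, enclosing a footprint 4750 mm (x) by 5650 mm (y) outside-to-outside, with no floor or roof. The front and back walls (the −y and +y sides) span the full width; the two side walls fit between them.

B is a run of 4 identical solid stair steps. Each tread is 1198×287 mm and each step block is 180 mm high. Step 1 rests on the floor; step k is offset from step 1 by (k−1)×287 mm in y and (k−1)×180 mm in z.

The staircase sits inside the house frame, centred.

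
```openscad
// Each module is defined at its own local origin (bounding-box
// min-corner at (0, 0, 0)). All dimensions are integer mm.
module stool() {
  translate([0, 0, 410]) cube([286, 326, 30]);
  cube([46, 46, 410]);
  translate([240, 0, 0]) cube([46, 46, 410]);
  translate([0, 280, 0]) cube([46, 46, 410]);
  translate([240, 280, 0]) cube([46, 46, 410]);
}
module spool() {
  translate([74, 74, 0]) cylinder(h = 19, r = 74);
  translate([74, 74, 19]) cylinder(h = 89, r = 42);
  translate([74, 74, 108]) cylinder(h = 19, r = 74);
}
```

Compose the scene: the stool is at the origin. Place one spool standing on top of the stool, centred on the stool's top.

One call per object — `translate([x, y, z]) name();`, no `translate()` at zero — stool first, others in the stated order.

stool();
translate([69, 89, 440]) spool();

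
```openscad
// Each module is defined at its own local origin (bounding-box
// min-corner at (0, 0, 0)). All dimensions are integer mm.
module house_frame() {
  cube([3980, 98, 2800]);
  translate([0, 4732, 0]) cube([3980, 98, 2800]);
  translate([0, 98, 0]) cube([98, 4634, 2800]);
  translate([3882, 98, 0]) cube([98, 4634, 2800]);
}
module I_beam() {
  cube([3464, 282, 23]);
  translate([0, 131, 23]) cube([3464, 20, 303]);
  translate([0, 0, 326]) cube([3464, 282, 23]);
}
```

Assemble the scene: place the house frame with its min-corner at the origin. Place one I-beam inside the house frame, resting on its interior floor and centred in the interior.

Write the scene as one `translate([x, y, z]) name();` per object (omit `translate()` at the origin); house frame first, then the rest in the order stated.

house_frame();
translate([258, 2274, 0]) I_beam();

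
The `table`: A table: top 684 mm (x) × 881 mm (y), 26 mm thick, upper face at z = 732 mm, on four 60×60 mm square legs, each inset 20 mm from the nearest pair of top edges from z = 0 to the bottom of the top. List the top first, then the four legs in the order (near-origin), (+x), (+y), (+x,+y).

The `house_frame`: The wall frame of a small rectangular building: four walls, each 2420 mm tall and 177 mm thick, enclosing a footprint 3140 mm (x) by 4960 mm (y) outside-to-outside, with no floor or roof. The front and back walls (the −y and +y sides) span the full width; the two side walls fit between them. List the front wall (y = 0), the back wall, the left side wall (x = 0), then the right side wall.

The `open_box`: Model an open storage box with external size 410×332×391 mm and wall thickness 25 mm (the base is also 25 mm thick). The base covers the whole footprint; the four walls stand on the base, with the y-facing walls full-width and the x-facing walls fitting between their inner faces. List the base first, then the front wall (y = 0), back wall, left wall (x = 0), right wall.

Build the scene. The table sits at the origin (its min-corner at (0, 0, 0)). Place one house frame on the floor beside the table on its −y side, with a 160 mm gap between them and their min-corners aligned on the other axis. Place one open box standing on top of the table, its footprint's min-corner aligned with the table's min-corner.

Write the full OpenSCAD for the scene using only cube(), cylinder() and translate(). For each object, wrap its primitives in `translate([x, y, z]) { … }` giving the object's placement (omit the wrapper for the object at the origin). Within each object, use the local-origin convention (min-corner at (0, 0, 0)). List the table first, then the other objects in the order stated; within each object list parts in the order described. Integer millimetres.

translate([0, 0, 706]) cube([684, 881, 26]);
translate([20, 20, 0]) cube([60, 60, 706]);
translate([604, 20, 0]) cube([60, 60, 706]);
translate([20, 801, 0]) cube([60, 60, 706]);
translate([604, 801, 0]) cube([60, 60, 706]);
translate([0, -5120, 0]) {
  cube([3140, 177, 2420]);
  translate([0, 4783, 0]) cube([3140, 177, 2420]);
  translate([0, 177, 0]) cube([177, 4606, 2420]);
  translate([2963, 177, 0]) cube([177, 4606, 2420]);
}
translate([0, 0, 732]) {
  cube([410, 332, 25]);
  translate([0, 0, 25]) cube([410, 25, 366]);
  translate([0, 307, 25]) cube([410, 25, 366]);
  translate([0, 25, 25]) cube([25, 282, 366]);
  translate([385, 25, 25]) cube([25, 282, 366]);
}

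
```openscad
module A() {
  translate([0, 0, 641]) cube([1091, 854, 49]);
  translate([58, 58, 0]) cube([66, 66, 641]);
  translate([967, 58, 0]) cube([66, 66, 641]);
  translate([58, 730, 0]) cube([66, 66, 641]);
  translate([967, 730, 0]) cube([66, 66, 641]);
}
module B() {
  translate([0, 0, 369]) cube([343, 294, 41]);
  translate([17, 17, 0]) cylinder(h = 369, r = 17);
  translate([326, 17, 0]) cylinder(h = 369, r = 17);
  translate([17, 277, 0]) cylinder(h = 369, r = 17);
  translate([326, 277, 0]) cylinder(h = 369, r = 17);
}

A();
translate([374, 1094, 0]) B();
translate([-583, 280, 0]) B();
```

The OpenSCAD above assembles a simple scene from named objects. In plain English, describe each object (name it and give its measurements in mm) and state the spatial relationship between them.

A is a table with a 1091×854 mm rectangular top, 49 mm thick, top surface at z = 690 mm, supported by four 66×66 mm square legs, each inset 58 mm from the nearest pair of top edges, running from the floor.

B is a four-legged stool. The seat is a 343×294×41 mm slab whose top surface is at z = 410 mm; four round legs, each 34 mm in diameter, run from the floor (z = 0) to the underside of the seat, each leg's axis is inset half a diameter from the nearest pair of seat edges (so the leg's bounding box is flush with the corner).

Two stools sit around the table at the +y, −x sides.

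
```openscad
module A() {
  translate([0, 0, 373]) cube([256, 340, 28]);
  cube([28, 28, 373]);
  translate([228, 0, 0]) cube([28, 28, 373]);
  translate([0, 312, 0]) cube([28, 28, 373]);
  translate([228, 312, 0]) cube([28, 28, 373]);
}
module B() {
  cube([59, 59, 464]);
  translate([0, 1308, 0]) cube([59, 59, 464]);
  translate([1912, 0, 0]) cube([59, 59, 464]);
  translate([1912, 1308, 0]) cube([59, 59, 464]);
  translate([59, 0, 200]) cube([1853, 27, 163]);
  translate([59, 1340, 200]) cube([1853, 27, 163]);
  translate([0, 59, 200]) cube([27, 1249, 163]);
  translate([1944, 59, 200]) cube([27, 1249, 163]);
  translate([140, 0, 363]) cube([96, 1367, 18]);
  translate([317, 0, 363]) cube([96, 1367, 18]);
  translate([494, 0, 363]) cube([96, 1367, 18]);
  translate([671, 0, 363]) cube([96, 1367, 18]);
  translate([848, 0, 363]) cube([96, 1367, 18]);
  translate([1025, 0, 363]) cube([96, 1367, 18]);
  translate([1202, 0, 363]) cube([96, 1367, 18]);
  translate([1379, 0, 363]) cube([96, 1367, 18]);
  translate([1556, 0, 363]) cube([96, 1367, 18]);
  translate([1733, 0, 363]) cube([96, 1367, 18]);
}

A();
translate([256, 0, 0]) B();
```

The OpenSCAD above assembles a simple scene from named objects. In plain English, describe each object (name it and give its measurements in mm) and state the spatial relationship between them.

A is a four-legged stool. The seat is a 256×340×28 mm slab whose top surface is at z = 401 mm; four square legs, each 28×28 mm in cross-section, run from the floor (z = 0) to the underside of the seat, each flush with a corner of the seat.

B is a bed frame 1971 mm long (x) by 1367 mm wide (y). Four 59×59 mm corner posts, 464 mm tall, at the corners of the footprint. Four rails of 27 mm thickness and 163 mm height run between adjacent posts with their undersides at z = 200 mm, their outer faces flush with the outside of the frame (the two x-running rails run between the posts' inner faces; the two y-running rails run between the posts' inner faces). 10 slats, each 96 mm wide (x) and 18 mm thick, lie across the top of the two x-running rails, running the full 1367 mm width of the frame in y; the slats are evenly spaced along x between the inner faces of the end posts with equal gaps (rounded down to the nearest mm) at the −x end and between each pair — any rounding remainder accumulates at the +x end.

The bed frame is against the stool's +x side, with their −y faces flush.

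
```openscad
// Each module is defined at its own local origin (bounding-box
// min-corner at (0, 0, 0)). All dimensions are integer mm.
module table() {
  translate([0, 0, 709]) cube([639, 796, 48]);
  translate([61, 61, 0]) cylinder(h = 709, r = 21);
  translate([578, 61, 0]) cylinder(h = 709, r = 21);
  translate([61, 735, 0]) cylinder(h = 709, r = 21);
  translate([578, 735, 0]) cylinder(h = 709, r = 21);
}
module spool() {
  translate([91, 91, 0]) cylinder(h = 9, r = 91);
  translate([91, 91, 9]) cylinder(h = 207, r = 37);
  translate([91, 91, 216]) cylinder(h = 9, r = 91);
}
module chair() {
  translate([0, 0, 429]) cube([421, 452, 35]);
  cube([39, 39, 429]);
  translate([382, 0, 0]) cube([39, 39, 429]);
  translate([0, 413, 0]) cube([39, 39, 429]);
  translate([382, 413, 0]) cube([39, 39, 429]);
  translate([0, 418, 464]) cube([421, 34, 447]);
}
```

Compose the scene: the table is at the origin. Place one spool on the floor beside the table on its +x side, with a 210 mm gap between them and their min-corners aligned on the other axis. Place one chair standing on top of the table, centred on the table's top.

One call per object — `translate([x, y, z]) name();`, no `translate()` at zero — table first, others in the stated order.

table();
translate([849, 0, 0]) spool();
translate([109, 172, 757]) chair();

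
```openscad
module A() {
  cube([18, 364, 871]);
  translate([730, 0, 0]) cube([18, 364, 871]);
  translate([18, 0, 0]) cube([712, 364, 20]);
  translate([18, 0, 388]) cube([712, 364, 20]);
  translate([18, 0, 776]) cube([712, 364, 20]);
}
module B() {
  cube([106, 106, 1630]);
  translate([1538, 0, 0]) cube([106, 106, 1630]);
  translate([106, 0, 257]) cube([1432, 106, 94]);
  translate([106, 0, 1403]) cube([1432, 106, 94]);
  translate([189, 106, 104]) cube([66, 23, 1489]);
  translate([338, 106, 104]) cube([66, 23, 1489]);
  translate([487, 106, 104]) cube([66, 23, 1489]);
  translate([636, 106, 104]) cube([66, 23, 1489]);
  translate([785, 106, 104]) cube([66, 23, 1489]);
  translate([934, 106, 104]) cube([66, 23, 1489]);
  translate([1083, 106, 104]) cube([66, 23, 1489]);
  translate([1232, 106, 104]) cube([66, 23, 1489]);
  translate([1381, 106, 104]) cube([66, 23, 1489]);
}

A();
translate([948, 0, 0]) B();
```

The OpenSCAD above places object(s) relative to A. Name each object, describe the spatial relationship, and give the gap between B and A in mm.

The fence section's nearest face is 200 mm from the bookshelf's +x face.

A is a bookshelf. B is a fence section. The fence section is on the floor beside the bookshelf on its +x side. The gap between the fence section and the bookshelf is 200 mm.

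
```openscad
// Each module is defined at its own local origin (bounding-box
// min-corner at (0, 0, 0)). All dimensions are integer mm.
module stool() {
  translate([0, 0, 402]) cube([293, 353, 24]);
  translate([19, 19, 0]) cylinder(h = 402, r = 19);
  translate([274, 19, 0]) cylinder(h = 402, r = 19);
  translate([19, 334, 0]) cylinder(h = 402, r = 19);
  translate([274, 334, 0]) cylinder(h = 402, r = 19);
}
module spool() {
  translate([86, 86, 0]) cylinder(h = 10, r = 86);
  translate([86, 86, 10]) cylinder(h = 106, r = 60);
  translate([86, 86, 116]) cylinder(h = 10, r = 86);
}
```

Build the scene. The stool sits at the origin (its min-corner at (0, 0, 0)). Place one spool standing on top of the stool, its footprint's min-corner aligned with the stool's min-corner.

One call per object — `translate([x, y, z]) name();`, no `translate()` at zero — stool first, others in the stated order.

stool();
translate([0, 0, 426]) spool();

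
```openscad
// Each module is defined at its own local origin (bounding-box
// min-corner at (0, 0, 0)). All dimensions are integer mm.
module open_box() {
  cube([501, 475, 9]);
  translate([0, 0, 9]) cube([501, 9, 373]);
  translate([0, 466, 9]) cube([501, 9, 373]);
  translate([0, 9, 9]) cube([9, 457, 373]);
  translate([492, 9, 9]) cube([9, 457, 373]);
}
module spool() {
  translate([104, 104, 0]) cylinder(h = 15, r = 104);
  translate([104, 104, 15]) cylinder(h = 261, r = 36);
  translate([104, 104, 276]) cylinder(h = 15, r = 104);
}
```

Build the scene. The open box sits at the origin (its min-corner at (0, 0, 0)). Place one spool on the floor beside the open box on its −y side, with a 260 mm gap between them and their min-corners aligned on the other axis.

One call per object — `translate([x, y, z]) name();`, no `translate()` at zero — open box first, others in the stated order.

open_box();
translate([0, -468, 0]) spool();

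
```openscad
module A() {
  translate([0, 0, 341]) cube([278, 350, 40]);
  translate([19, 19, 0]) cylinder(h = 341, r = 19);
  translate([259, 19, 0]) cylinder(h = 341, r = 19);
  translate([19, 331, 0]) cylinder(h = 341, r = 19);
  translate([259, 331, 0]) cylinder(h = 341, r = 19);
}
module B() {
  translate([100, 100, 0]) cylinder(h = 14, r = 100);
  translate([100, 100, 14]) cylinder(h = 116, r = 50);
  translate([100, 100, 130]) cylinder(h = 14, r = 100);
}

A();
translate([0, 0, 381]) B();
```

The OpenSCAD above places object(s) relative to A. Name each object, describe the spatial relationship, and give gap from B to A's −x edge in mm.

The spool's min-x is at 0; the stool's min-x is 0; gap = 0 mm.

A is a stool. B is a spool. The spool is on top of the stool. The gap from the spool to the stool's −x edge is 0 mm.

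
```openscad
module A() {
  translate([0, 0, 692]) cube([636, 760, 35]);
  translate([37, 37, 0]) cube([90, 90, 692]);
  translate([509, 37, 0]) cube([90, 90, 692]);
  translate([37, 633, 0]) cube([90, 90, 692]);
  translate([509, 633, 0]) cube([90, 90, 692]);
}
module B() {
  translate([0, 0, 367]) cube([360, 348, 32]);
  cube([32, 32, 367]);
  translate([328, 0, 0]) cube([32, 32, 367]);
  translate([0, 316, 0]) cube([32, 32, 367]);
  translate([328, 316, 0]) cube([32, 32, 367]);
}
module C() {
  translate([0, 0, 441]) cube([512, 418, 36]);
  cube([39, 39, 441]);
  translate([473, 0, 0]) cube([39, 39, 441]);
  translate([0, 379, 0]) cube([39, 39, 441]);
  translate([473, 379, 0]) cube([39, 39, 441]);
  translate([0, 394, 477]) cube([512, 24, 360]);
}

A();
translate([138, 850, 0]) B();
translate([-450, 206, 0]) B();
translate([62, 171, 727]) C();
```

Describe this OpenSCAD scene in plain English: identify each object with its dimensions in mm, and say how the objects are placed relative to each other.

A is a rectangular dining table. The top is 636×760×35 mm with its upper surface at z = 727 mm. It stands on four 90×90 mm square legs, each inset 37 mm from the nearest pair of top edges, running from the floor to the underside of the top.

B is a four-legged stool. The seat is a 360×348×32 mm slab whose top surface is at z = 399 mm; four square legs, each 32×32 mm in cross-section, run from the floor (z = 0) to the underside of the seat, each flush with a corner of the seat.

C is a chair. The seat is a 512×418×36 mm slab with its top at z = 477 mm, on four 39×39 mm corner legs (flush with the seat edges, standing on z = 0). A flat backrest 24 mm thick, 360 mm tall, spans the full seat width and rises from the seat top along its +y edge, rear face flush with the rear of the seat.

Two stools sit around the table at the +y, −x sides. The chair is on top of the table, centred.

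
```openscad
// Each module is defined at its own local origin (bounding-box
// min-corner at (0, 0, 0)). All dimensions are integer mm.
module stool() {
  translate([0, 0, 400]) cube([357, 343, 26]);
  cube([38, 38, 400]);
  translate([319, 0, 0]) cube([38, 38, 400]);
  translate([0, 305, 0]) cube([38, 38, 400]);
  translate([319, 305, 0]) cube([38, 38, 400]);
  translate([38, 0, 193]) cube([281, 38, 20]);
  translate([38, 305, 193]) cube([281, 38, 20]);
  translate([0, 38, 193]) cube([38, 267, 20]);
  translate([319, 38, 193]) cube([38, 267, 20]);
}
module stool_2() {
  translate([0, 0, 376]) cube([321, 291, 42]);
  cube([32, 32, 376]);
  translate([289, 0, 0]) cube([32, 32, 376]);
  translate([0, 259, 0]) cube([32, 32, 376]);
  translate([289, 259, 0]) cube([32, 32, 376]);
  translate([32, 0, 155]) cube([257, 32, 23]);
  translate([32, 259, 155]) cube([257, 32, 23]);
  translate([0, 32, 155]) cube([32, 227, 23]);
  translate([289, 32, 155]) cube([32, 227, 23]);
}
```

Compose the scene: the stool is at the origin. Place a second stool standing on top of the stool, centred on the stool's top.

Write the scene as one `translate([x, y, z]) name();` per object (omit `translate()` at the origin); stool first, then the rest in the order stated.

stool();
translate([18, 26, 426]) stool_2();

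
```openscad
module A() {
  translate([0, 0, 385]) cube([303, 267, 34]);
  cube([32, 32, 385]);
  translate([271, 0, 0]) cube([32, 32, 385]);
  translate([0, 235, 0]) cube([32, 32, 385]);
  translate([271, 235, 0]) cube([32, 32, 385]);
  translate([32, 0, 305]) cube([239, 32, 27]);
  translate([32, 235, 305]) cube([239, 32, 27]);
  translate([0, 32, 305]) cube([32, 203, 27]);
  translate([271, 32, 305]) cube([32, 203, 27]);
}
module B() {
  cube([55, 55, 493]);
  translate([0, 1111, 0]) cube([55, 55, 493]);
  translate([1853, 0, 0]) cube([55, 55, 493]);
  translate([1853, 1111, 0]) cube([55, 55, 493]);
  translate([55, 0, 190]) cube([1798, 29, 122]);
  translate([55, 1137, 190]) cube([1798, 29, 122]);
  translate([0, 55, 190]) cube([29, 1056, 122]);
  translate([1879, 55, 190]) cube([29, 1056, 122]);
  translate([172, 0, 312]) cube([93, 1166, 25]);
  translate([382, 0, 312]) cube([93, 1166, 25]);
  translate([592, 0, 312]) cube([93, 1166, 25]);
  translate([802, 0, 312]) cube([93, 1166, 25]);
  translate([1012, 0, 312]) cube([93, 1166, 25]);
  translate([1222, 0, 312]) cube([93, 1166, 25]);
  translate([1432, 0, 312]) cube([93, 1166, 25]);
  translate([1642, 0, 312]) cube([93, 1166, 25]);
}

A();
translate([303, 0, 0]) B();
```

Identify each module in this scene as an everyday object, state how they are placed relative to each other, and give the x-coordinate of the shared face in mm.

The stool's +x face and the bed frame's −x face are both at x = 303 mm.

A is a stool. B is a bed frame. The bed frame is against the stool's +x side, with their −y faces flush. The x-coordinate of the shared face is 303 mm.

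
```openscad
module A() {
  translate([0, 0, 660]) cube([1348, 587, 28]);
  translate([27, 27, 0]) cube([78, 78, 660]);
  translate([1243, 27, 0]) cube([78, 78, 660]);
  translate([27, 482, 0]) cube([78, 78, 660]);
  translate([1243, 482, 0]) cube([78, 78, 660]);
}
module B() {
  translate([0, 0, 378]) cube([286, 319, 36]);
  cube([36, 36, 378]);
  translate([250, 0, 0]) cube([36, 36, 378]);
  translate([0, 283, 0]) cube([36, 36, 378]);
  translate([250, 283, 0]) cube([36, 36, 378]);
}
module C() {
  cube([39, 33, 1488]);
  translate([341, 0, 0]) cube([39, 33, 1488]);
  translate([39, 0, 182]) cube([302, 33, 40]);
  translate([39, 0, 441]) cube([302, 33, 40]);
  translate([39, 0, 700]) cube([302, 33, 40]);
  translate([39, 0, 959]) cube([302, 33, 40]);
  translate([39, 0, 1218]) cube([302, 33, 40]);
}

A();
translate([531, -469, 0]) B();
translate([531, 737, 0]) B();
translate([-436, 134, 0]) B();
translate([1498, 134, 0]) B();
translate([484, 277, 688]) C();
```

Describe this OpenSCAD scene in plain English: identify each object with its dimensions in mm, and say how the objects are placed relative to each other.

A is a table with a 1348×587 mm rectangular top, 28 mm thick, top surface at z = 688 mm, supported by four 78×78 mm square legs, each inset 27 mm from the nearest pair of top edges, running from the floor.

B is a four-legged stool. The seat is a 286×319×36 mm slab whose top surface is at z = 414 mm; four square legs, each 36×36 mm in cross-section, run from the floor (z = 0) to the underside of the seat, each flush with a corner of the seat.

C is a wooden ladder with two side rails of 39×33 mm section and 1488 mm height, set 380 mm apart overall. Between them run 5 rectangular rungs (33 mm deep, 40 mm thick), front faces flush with the rails' −y face. The bottom of the first rung is 182 mm above the floor and each subsequent rung is 259 mm higher than the one below.

Four stools sit around the table at the −y, +y, −x, +x sides. The ladder is on top of the table, centred.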